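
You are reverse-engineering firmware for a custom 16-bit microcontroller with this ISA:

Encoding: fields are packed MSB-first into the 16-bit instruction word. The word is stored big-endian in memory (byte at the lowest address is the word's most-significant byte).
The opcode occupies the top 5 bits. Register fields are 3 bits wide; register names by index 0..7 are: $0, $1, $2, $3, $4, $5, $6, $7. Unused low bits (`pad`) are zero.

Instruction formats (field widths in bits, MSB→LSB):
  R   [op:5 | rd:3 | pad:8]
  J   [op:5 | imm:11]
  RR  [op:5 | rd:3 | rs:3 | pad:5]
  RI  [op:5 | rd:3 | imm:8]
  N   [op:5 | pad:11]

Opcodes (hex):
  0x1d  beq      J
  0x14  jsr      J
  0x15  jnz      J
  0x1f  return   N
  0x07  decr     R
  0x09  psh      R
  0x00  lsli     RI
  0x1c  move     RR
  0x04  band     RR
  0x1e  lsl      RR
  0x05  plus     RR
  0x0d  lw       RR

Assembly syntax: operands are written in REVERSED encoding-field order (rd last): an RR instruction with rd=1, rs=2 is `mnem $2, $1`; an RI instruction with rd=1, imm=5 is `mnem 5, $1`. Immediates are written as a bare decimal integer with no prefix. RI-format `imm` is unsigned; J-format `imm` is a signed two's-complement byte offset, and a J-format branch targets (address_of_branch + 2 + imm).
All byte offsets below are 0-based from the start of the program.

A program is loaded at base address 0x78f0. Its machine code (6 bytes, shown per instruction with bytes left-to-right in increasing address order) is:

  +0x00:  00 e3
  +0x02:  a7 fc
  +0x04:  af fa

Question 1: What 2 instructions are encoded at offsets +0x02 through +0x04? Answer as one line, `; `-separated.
[02] a7 fc → 0xa7fc
  op=0xa7fc>>11=0x14 ⇒ jsr (J)
  imm: (w>>0)&0x7ff=0x7fc (s11→-4) → -4
[04] af fa → 0xaffa
  op=0xaffa>>11=0x15 ⇒ jnz (J)
  imm: (w>>0)&0x7ff=0x7fa (s11→-6) → -6

jsr -4; jnz -6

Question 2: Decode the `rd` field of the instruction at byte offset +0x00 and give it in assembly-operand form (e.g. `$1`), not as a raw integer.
$0

[00] 00 e3 → 0x00e3
  op=0x00e3>>11=0x0 ⇒ lsli (RI)
  rd@[10:8]=0x0 ⇒ $0
  imm@[7:0]=0xe3 ⇒ 227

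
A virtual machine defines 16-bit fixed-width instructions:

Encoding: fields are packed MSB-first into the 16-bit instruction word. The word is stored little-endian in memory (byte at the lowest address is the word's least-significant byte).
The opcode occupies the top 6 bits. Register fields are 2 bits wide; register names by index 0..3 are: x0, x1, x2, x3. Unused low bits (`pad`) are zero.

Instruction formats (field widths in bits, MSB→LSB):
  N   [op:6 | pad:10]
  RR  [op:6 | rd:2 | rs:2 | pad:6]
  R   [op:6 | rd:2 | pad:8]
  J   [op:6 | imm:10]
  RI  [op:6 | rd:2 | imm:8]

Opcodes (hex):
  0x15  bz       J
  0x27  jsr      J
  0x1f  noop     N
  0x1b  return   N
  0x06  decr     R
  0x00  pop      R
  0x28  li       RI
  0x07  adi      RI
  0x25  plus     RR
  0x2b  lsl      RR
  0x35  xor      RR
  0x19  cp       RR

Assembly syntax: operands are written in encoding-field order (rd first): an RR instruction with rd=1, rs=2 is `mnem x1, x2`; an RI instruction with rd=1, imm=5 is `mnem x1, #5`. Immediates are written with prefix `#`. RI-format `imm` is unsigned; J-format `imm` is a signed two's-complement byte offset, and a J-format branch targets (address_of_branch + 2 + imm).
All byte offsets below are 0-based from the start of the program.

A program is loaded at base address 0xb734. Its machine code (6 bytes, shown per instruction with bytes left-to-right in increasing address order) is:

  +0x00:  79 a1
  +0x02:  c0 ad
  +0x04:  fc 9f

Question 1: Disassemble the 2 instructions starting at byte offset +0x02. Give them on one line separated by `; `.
@+02  little-endian(c0 ad) = 0xadc0
  opcode bits[15:10]=0x2b: lsl/RR
  [9:8] rd=1 = x1
  [7:6] rs=3 = x3
@+04  little-endian(fc 9f) = 0x9ffc
  opcode bits[15:10]=0x27: jsr/J
  [9:0] imm=1020 (s10→-4) = #-4

lsl x1, x3; jsr #-4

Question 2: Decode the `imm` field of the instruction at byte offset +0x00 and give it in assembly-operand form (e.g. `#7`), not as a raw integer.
@+00  little-endian(79 a1) = 0xa179
  opcode bits[15:10]=0x28: li/RI
  rd: (w>>8)&0x3=0x1 → x1
  imm: (w>>0)&0xff=0x79 → #121

#121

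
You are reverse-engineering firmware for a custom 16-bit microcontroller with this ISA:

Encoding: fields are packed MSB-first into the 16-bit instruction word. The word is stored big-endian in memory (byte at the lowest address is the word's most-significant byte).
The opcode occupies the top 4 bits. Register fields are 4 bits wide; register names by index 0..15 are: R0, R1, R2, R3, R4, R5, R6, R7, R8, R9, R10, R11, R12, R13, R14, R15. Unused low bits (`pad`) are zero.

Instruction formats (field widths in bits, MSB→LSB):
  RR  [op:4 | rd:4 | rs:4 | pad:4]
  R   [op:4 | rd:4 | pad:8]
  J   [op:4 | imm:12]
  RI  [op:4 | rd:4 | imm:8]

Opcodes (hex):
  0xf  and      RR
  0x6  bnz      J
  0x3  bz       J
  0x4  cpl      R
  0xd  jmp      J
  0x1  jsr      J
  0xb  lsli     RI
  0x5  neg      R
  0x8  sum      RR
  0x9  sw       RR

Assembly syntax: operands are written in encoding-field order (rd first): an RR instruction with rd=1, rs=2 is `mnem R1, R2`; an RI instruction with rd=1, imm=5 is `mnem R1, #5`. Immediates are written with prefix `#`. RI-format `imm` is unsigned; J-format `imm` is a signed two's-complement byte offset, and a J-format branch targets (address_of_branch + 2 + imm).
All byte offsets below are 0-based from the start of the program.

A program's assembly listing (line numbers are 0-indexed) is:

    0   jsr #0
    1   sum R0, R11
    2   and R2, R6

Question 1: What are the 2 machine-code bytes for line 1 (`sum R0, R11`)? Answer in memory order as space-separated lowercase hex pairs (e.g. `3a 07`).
line 1 (sum): pack op=0x8:4|rd=0:4|rs=11:4|pad=0:4 = 0x80b0; big→ 80 b0

80 b0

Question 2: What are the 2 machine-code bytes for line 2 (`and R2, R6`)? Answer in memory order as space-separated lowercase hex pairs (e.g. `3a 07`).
f2 60

L2: and op=0xf:4|rd=2:4|rs=6:4|pad=0:4 ⇒ 0xf260 ⇒ big f2 60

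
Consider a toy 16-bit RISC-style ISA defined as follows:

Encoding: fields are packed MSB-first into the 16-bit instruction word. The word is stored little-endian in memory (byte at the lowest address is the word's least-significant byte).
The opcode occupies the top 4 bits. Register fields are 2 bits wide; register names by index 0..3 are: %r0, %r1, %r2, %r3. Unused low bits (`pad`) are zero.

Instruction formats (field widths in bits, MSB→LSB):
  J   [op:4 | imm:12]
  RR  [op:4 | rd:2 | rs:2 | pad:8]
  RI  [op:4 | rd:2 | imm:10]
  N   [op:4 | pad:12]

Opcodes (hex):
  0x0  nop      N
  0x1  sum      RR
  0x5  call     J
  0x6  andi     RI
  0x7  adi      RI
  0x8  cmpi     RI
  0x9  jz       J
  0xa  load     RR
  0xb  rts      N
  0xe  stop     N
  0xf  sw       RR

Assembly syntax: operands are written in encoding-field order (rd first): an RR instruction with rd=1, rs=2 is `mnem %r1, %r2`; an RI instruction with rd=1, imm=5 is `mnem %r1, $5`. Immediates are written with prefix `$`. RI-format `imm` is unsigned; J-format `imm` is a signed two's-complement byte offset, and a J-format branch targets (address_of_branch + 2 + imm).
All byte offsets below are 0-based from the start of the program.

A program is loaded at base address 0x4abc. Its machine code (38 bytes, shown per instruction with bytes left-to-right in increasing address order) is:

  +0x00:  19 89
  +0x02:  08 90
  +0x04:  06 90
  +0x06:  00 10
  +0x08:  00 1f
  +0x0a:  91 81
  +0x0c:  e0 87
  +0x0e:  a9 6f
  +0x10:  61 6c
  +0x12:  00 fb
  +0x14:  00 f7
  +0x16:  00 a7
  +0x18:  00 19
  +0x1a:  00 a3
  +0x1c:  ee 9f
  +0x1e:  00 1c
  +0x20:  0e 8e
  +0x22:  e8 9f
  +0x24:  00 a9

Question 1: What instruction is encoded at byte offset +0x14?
sw %r1, %r3

off 0x14: read 00 f7 as little → 0xf700
  opcode bits[15:12]=0xf: sw/RR
  rd@[11:10]=0x1 ⇒ %r1
  rs@[9:8]=0x3 ⇒ %r3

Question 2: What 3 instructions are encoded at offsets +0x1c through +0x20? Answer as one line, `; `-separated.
+0x1c: ee 9f ⇒ word 0x9fee (little)
  opcode bits[15:12]=0x9: jz/J
  imm: (w>>0)&0xfff=0xfee (s12→-18) → $-18
+0x1e: 00 1c ⇒ word 0x1c00 (little)
  opcode bits[15:12]=0x1: sum/RR
  rd: (w>>10)&0x3=0x3 → %r3
  rs: (w>>8)&0x3=0x0 → %r0
+0x20: 0e 8e ⇒ word 0x8e0e (little)
  opcode bits[15:12]=0x8: cmpi/RI
  rd: (w>>10)&0x3=0x3 → %r3
  imm: (w>>0)&0x3ff=0x20e → $526

jz $-18; sum %r3, %r0; cmpi %r3, $526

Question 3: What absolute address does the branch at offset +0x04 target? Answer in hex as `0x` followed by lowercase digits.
+0x04: 06 90 ⇒ word 0x9006 (little)
  opcode bits[15:12]=0x9: jz/J
  imm@[11:0]=0x6 ⇒ $6
  target = base 0x4abc + off 0x04 + 2 + imm 6 = 0x4ac8

0x4ac8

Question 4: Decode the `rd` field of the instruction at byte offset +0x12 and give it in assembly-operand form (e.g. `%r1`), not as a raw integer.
%r2

[12] 00 fb → 0xfb00
  top 4b → 0xf → sw [RR]
  rd: (w>>10)&0x3=0x2 → %r2
  rs: (w>>8)&0x3=0x3 → %r3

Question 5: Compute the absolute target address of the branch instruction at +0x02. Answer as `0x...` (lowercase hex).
0x4ac8

+0x02: 08 90 ⇒ word 0x9008 (little)
  op=0x9008>>12=0x9 ⇒ jz (J)
  imm@[11:0]=0x8 ⇒ $8
  target = base 0x4abc + off 0x02 + 2 + imm 8 = 0x4ac8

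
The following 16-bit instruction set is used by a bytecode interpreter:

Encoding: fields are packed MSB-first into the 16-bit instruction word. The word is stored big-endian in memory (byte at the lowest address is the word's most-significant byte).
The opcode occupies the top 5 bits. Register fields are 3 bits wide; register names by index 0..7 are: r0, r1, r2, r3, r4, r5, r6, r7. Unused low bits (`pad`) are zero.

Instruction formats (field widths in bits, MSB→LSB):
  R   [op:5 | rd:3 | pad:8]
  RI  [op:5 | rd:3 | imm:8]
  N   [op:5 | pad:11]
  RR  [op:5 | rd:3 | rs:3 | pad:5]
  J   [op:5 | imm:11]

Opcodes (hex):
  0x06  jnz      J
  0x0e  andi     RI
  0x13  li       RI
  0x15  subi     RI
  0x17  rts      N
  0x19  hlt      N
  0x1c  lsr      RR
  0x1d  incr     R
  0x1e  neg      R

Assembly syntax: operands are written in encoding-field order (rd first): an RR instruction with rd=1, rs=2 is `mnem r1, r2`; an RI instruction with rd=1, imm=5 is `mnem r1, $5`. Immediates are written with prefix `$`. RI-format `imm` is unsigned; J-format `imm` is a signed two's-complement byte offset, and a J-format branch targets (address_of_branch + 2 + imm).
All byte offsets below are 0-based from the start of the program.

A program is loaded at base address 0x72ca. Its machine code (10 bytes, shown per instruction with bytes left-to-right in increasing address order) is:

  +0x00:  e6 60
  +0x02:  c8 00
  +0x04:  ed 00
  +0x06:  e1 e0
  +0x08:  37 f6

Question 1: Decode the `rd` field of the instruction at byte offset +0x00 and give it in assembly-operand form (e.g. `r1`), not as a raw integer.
r6

off 0x00: read e6 60 as big → 0xe660
  top 5b → 0x1c → lsr [RR]
  [10:8] rd=6 = r6
  [7:5] rs=3 = r3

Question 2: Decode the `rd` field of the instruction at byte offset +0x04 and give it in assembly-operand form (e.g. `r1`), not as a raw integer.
off 0x04: read ed 00 as big → 0xed00
  opcode bits[15:11]=0x1d: incr/R
  [10:8] rd=5 = r5

r5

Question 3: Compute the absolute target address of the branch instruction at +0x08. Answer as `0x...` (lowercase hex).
[08] 37 f6 → 0x37f6
  opcode bits[15:11]=0x6: jnz/J
  [10:0] imm=2038 (s11→-10) = $-10
  target = base 0x72ca + off 0x08 + 2 + imm -10 = 0x72ca

0x72ca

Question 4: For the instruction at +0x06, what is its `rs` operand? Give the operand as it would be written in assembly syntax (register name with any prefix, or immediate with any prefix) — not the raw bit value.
@+06  big-endian(e1 e0) = 0xe1e0
  opcode bits[15:11]=0x1c: lsr/RR
  rd: (w>>8)&0x7=0x1 → r1
  rs: (w>>5)&0x7=0x7 → r7

r7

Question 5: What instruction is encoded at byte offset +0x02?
@+02  big-endian(c8 00) = 0xc800
  opcode bits[15:11]=0x19: hlt/N

hlt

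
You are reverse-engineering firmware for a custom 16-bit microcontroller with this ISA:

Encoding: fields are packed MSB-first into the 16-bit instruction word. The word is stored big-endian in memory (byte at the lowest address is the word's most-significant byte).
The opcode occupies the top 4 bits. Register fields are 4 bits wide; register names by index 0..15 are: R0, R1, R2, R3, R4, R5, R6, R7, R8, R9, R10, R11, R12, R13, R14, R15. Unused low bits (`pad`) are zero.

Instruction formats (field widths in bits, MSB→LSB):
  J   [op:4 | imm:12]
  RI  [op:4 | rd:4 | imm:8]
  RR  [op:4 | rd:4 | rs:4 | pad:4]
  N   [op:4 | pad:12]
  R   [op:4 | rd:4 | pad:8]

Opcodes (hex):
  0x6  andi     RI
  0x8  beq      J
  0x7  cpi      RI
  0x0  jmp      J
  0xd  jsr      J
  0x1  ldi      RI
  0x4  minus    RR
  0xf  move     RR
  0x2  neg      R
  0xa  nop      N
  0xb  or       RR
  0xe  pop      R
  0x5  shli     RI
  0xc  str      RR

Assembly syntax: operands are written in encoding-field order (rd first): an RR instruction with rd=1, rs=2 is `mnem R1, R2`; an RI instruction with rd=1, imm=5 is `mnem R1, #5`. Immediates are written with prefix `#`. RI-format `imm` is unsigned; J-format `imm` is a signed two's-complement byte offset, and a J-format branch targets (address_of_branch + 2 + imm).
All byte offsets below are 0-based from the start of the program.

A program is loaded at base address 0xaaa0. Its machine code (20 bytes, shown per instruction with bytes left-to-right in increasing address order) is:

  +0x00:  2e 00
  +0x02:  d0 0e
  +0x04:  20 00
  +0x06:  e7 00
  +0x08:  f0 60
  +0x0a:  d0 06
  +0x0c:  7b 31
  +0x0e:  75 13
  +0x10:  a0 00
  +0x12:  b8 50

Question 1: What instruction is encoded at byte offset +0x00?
off 0x00: read 2e 00 as big → 0x2e00
  op=0x2e00>>12=0x2 ⇒ neg (R)
  rd: (w>>8)&0xf=0xe → R14

neg R14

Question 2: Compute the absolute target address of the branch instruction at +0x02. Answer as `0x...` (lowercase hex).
[02] d0 0e → 0xd00e
  op=0xd00e>>12=0xd ⇒ jsr (J)
  imm@[11:0]=0xe ⇒ #14
  target = base 0xaaa0 + off 0x02 + 2 + imm 14 = 0xaab2

0xaab2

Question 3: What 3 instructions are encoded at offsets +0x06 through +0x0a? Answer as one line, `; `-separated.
off 0x06: read e7 00 as big → 0xe700
  opcode bits[15:12]=0xe: pop/R
  rd@[11:8]=0x7 ⇒ R7
off 0x08: read f0 60 as big → 0xf060
  opcode bits[15:12]=0xf: move/RR
  rd@[11:8]=0x0 ⇒ R0
  rs@[7:4]=0x6 ⇒ R6
off 0x0a: read d0 06 as big → 0xd006
  opcode bits[15:12]=0xd: jsr/J
  imm@[11:0]=0x6 ⇒ #6

pop R7; move R0, R6; jsr #6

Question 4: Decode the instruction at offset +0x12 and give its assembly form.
+0x12: b8 50 ⇒ word 0xb850 (big)
  op=0xb850>>12=0xb ⇒ or (RR)
  rd: (w>>8)&0xf=0x8 → R8
  rs: (w>>4)&0xf=0x5 → R5

or R8, R5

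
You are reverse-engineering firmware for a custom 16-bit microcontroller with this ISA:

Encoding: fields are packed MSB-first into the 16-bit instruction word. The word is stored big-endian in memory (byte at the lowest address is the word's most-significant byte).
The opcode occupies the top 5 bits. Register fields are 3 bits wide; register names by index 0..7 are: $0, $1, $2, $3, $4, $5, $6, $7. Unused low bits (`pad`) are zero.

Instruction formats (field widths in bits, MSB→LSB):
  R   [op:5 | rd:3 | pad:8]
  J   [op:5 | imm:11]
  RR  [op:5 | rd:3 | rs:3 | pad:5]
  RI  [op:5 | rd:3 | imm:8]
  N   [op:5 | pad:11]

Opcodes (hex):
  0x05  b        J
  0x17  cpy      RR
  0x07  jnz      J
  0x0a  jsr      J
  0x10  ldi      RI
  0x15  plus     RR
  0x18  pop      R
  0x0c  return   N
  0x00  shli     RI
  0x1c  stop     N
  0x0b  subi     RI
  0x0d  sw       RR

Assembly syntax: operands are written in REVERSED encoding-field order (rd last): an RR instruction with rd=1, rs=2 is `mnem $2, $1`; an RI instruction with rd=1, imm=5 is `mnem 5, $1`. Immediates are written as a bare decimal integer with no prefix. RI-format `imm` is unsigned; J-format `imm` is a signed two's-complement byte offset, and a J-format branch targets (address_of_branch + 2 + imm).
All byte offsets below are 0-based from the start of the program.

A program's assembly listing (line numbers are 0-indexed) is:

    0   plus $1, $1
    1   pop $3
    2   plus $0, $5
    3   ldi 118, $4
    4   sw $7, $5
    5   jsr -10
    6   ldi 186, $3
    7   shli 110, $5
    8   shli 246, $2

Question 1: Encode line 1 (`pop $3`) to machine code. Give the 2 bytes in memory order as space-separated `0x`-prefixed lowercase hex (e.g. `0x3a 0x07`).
0xc3 0x00

L1: pop op=0x18:5|rd=3:3|pad=0:8 ⇒ 0xc300 ⇒ big c3 00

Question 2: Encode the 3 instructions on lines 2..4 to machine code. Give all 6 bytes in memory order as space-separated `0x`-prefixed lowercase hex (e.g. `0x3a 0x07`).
0xad 0x00 0x84 0x76 0x6d 0xe0

line 2 (plus): pack op=0x15:5|rd=5:3|rs=0:3|pad=0:5 = 0xad00; big→ ad 00
line 3 (ldi): pack op=0x10:5|rd=4:3|imm=118:8 = 0x8476; big→ 84 76
line 4 (sw): pack op=0xd:5|rd=5:3|rs=7:3|pad=0:5 = 0x6de0; big→ 6d e0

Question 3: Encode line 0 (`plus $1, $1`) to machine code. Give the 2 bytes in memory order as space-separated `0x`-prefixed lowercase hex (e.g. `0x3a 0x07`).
0xa9 0x20

line 0 (plus): pack op=0x15:5|rd=1:3|rs=1:3|pad=0:5 = 0xa920; big→ a9 20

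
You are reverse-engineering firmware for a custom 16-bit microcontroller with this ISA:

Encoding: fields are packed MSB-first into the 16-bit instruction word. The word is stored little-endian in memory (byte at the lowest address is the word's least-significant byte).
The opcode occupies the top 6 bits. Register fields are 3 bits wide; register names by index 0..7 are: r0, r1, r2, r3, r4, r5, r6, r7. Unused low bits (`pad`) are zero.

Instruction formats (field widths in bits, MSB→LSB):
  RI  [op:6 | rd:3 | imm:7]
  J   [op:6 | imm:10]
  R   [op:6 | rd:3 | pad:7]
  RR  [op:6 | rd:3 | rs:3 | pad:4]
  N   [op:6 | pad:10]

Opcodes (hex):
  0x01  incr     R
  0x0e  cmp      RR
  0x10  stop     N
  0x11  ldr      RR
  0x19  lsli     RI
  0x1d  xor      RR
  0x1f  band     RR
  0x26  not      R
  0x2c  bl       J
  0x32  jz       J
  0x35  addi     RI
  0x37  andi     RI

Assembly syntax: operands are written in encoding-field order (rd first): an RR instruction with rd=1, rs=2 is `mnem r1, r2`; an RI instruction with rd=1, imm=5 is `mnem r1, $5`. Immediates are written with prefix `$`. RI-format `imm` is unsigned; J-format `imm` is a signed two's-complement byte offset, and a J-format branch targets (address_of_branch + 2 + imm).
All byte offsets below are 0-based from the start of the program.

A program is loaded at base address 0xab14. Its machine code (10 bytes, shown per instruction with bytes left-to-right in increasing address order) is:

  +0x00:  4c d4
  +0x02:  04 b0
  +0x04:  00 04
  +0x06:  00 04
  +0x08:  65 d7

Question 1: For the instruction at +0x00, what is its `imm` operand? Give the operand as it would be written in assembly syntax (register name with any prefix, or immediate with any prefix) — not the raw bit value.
$76

@+00  little-endian(4c d4) = 0xd44c
  opcode bits[15:10]=0x35: addi/RI
  rd: (w>>7)&0x7=0x0 → r0
  imm: (w>>0)&0x7f=0x4c → $76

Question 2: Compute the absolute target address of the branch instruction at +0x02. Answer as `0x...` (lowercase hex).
0xab1c

+0x02: 04 b0 ⇒ word 0xb004 (little)
  top 6b → 0x2c → bl [J]
  [9:0] imm=4 = $4
  target = base 0xab14 + off 0x02 + 2 + imm 4 = 0xab1c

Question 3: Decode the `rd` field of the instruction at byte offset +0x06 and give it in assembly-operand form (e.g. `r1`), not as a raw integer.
r0

[06] 00 04 → 0x0400
  top 6b → 0x1 → incr [R]
  [9:7] rd=0 = r0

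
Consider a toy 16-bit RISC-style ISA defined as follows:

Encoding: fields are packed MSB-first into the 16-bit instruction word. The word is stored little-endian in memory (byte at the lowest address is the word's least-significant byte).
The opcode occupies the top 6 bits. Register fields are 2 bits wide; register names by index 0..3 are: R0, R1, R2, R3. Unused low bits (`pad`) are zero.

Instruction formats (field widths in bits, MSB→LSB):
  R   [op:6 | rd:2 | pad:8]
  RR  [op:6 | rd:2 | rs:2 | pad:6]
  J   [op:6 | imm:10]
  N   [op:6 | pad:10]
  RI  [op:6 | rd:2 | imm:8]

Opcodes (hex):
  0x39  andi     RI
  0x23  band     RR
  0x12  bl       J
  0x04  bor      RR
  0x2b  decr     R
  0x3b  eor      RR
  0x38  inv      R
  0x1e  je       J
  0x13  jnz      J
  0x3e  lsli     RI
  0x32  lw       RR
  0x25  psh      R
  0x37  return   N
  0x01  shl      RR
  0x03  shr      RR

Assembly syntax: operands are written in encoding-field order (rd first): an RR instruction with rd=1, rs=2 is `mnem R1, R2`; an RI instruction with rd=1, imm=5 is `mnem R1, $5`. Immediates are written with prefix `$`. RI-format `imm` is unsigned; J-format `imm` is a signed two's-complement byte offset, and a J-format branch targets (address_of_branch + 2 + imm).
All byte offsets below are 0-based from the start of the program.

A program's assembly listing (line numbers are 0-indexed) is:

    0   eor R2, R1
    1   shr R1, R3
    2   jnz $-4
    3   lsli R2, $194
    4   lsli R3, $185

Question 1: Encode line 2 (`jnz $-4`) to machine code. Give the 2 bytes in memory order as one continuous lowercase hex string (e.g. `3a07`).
2. jnz fields op=0x13:6|imm=-4:10 → word 4ffch → fc 4f

fc4f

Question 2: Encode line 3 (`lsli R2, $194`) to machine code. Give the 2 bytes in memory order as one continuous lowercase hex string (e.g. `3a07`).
c2fa

L3: lsli op=0x3e:6|rd=2:2|imm=194:8 ⇒ 0xfac2 ⇒ little c2 fa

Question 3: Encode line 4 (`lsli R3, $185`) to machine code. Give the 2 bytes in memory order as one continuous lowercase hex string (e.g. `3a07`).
b9fb

L4: lsli op=0x3e:6|rd=3:2|imm=185:8 ⇒ 0xfbb9 ⇒ little b9 fb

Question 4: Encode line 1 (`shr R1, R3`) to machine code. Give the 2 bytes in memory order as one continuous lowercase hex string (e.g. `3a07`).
1. shr fields op=0x3:6|rd=1:2|rs=3:2|pad=0:6 → word 0dc0h → c0 0d

c00d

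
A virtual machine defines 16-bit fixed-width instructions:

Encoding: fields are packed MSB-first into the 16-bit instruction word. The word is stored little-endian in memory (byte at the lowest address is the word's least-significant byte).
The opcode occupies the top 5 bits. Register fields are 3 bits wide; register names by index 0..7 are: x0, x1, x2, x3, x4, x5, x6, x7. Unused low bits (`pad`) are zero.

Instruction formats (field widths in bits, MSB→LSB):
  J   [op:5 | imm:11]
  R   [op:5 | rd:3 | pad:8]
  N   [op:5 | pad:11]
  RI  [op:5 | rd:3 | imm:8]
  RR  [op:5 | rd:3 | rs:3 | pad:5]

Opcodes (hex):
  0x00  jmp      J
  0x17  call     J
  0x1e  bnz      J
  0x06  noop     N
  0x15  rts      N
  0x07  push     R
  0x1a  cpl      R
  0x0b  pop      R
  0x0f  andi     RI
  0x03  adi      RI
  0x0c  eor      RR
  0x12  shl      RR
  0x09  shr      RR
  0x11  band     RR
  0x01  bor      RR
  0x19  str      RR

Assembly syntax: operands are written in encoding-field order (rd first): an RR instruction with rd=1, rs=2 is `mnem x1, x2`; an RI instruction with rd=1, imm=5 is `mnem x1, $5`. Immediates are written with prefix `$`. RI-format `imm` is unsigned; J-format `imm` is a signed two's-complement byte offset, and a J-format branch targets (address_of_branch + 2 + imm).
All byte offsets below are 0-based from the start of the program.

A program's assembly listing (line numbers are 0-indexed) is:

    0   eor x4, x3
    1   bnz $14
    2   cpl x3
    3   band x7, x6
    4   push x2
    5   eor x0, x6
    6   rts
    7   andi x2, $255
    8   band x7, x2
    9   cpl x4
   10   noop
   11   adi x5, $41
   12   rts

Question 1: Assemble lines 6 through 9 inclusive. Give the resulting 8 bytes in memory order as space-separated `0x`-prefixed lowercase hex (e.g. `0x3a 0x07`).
6. rts fields op=0x15:5|pad=0:11 → word a800h → 00 a8
7. andi fields op=0xf:5|rd=2:3|imm=255:8 → word 7affh → ff 7a
8. band fields op=0x11:5|rd=7:3|rs=2:3|pad=0:5 → word 8f40h → 40 8f
9. cpl fields op=0x1a:5|rd=4:3|pad=0:8 → word d400h → 00 d4

0x00 0xa8 0xff 0x7a 0x40 0x8f 0x00 0xd4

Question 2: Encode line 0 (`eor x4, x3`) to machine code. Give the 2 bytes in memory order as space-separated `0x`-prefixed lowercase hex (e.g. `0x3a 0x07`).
line 0 (eor): pack op=0xc:5|rd=4:3|rs=3:3|pad=0:5 = 0x6460; little→ 60 64

0x60 0x64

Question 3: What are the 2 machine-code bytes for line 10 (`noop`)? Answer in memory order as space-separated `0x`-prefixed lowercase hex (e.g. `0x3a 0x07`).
L10: noop op=0x6:5|pad=0:11 ⇒ 0x3000 ⇒ little 00 30

0x00 0x30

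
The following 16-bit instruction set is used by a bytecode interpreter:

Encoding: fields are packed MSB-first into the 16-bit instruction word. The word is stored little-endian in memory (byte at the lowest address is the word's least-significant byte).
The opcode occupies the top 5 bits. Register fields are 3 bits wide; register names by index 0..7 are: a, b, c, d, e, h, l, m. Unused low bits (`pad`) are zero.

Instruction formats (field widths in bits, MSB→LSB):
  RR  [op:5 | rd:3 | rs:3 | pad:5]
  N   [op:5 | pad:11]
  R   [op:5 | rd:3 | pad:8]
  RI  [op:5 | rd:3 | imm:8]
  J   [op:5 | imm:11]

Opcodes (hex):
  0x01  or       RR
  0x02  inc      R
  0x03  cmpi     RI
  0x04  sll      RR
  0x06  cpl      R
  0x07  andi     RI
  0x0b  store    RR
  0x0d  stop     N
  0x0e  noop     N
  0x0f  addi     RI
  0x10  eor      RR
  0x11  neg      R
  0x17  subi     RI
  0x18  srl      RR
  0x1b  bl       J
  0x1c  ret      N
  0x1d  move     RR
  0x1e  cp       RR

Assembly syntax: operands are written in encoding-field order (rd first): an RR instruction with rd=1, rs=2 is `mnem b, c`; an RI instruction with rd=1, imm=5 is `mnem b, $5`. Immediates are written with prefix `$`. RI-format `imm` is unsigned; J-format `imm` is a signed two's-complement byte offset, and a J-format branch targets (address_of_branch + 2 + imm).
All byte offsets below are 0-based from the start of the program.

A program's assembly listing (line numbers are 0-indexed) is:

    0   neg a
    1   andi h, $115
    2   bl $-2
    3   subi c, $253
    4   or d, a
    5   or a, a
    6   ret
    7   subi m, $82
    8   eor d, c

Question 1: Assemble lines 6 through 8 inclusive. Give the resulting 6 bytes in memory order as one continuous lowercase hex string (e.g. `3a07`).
6. ret fields op=0x1c:5|pad=0:11 → word e000h → 00 e0
7. subi fields op=0x17:5|rd=7:3|imm=82:8 → word bf52h → 52 bf
8. eor fields op=0x10:5|rd=3:3|rs=2:3|pad=0:5 → word 8340h → 40 83

00e052bf4083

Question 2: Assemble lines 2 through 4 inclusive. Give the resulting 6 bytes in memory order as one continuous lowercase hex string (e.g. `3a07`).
fedffdba000b

L2: bl op=0x1b:5|imm=-2:11 ⇒ 0xdffe ⇒ little fe df
L3: subi op=0x17:5|rd=2:3|imm=253:8 ⇒ 0xbafd ⇒ little fd ba
L4: or op=0x1:5|rd=3:3|rs=0:3|pad=0:5 ⇒ 0x0b00 ⇒ little 00 0b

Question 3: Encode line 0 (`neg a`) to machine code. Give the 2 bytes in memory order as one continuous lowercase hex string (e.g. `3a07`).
line 0 (neg): pack op=0x11:5|rd=0:3|pad=0:8 = 0x8800; little→ 00 88

0088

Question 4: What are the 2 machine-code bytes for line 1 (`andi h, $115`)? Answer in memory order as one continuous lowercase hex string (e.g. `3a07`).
733d

L1: andi op=0x7:5|rd=5:3|imm=115:8 ⇒ 0x3d73 ⇒ little 73 3d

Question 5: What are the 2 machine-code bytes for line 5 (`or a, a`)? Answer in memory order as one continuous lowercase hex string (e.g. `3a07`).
0008

L5: or op=0x1:5|rd=0:3|rs=0:3|pad=0:5 ⇒ 0x0800 ⇒ little 00 08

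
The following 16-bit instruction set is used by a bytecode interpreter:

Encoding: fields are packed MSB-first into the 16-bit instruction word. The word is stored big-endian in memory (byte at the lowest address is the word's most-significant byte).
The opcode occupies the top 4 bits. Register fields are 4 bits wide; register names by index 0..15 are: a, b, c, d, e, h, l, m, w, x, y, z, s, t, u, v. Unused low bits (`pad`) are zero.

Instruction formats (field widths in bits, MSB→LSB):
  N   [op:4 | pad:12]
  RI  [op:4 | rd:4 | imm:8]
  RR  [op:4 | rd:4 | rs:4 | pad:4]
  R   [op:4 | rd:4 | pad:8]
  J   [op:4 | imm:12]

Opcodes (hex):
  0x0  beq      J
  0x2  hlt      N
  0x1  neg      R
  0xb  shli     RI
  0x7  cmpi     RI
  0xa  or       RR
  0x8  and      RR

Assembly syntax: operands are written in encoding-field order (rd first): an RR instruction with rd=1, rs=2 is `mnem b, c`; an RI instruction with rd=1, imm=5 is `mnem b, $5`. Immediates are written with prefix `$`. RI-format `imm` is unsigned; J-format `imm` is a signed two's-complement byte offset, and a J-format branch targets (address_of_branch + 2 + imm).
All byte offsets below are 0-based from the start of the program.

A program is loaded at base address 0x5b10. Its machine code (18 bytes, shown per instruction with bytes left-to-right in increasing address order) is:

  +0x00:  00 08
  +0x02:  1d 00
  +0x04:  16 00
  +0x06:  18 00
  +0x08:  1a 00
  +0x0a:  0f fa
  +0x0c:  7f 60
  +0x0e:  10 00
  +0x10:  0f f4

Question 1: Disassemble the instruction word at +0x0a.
+0x0a: 0f fa ⇒ word 0x0ffa (big)
  opcode bits[15:12]=0x0: beq/J
  imm: (w>>0)&0xfff=0xffa (s12→-6) → $-6

beq $-6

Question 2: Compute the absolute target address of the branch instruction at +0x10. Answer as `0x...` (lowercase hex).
@+10  big-endian(0f f4) = 0x0ff4
  op=0x0ff4>>12=0x0 ⇒ beq (J)
  [11:0] imm=4084 (s12→-12) = $-12
  target = base 0x5b10 + off 0x10 + 2 + imm -12 = 0x5b16

0x5b16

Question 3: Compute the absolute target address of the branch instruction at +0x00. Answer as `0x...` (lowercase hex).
off 0x00: read 00 08 as big → 0x0008
  opcode bits[15:12]=0x0: beq/J
  imm@[11:0]=0x8 ⇒ $8
  target = base 0x5b10 + off 0x00 + 2 + imm 8 = 0x5b1a

0x5b1a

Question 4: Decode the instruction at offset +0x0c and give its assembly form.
cmpi v, $96

off 0x0c: read 7f 60 as big → 0x7f60
  op=0x7f60>>12=0x7 ⇒ cmpi (RI)
  [11:8] rd=15 = v
  [7:0] imm=96 = $96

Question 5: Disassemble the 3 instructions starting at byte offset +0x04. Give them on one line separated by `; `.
neg l; neg w; neg y

[04] 16 00 → 0x1600
  top 4b → 0x1 → neg [R]
  rd@[11:8]=0x6 ⇒ l
[06] 18 00 → 0x1800
  top 4b → 0x1 → neg [R]
  rd@[11:8]=0x8 ⇒ w
[08] 1a 00 → 0x1a00
  top 4b → 0x1 → neg [R]
  rd@[11:8]=0xa ⇒ y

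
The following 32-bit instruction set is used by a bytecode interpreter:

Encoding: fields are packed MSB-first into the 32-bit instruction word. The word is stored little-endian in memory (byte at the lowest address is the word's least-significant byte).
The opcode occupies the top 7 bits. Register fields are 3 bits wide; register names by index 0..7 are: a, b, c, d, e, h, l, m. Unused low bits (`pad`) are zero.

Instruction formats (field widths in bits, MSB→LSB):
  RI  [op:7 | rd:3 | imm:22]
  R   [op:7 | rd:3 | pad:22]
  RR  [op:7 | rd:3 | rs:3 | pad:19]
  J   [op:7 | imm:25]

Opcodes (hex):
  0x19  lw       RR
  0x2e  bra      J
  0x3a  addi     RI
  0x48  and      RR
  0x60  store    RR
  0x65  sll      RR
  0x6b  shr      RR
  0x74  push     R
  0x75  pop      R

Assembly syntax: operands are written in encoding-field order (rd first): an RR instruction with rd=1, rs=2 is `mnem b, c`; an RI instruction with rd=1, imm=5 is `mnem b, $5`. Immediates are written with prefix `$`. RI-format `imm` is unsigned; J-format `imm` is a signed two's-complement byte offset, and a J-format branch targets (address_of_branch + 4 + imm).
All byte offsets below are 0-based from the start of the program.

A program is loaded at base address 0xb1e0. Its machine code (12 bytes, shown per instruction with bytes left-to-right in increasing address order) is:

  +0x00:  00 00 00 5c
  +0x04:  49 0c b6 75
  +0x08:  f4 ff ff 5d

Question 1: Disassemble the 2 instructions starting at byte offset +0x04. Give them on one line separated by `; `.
addi l, $3542089; bra $-12

off 0x04: read 49 0c b6 75 as little → 0x75b60c49
  top 7b → 0x3a → addi [RI]
  rd@[24:22]=0x6 ⇒ l
  imm@[21:0]=0x360c49 ⇒ $3542089
off 0x08: read f4 ff ff 5d as little → 0x5dfffff4
  top 7b → 0x2e → bra [J]
  imm@[24:0]=0x1fffff4 (s25→-12) ⇒ $-12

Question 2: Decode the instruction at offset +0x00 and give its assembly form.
bra $0

+0x00: 00 00 00 5c ⇒ word 0x5c000000 (little)
  top 7b → 0x2e → bra [J]
  imm: (w>>0)&0x1ffffff=0x0 → $0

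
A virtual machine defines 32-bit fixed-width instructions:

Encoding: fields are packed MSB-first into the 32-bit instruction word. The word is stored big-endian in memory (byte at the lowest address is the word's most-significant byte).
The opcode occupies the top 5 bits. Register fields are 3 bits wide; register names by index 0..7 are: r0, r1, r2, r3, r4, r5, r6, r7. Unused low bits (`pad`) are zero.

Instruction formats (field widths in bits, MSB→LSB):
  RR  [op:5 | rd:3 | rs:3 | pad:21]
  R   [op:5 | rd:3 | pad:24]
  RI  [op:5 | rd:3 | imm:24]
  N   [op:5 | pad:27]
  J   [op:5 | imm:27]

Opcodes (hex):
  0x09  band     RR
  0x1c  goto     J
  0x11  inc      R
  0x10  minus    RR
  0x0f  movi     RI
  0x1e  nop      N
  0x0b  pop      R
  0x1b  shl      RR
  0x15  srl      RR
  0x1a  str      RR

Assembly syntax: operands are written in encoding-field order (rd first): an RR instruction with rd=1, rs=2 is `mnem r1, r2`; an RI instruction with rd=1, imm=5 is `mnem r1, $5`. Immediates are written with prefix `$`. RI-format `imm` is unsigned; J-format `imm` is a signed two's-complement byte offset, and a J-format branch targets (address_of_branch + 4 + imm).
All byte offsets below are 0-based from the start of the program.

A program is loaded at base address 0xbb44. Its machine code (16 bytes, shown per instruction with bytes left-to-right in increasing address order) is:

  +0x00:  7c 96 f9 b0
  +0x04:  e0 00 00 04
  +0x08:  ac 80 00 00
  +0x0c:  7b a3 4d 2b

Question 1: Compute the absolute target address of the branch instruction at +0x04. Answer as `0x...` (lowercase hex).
@+04  big-endian(e0 00 00 04) = 0xe0000004
  top 5b → 0x1c → goto [J]
  imm@[26:0]=0x4 ⇒ $4
  target = base 0xbb44 + off 0x04 + 4 + imm 4 = 0xbb50

0xbb50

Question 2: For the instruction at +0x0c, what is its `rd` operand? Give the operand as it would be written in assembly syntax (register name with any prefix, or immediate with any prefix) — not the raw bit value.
+0x0c: 7b a3 4d 2b ⇒ word 0x7ba34d2b (big)
  op=0x7ba34d2b>>27=0xf ⇒ movi (RI)
  rd@[26:24]=0x3 ⇒ r3
  imm@[23:0]=0xa34d2b ⇒ $10702123

r3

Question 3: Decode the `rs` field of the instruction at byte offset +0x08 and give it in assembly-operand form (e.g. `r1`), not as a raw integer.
r4

+0x08: ac 80 00 00 ⇒ word 0xac800000 (big)
  opcode bits[31:27]=0x15: srl/RR
  rd: (w>>24)&0x7=0x4 → r4
  rs: (w>>21)&0x7=0x4 → r4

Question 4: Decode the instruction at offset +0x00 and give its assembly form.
movi r4, $9894320

@+00  big-endian(7c 96 f9 b0) = 0x7c96f9b0
  op=0x7c96f9b0>>27=0xf ⇒ movi (RI)
  rd@[26:24]=0x4 ⇒ r4
  imm@[23:0]=0x96f9b0 ⇒ $9894320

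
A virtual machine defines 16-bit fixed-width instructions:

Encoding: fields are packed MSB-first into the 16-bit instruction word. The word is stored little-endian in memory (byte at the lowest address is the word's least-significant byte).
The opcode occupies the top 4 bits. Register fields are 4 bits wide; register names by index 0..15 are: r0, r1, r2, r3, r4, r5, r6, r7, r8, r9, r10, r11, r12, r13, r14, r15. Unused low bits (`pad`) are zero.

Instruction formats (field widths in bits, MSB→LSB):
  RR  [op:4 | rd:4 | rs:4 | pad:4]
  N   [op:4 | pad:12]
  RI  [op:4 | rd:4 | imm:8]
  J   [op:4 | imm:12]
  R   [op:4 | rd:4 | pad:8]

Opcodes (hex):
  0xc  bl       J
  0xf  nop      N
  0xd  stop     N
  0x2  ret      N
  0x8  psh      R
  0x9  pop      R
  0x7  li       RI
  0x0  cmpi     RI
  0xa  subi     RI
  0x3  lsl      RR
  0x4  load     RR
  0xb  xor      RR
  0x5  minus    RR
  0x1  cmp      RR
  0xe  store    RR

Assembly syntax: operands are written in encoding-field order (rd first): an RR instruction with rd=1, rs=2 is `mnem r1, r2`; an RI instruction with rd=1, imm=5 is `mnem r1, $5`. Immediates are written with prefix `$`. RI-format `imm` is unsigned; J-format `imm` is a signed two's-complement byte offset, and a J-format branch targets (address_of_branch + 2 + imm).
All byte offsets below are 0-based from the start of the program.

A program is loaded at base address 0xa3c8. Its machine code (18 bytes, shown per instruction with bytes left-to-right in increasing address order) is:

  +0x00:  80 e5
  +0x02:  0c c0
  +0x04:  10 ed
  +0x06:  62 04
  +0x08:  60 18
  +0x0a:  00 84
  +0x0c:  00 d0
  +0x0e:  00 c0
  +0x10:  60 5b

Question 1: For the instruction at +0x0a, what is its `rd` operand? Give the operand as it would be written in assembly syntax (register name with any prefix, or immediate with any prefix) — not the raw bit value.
r4

off 0x0a: read 00 84 as little → 0x8400
  top 4b → 0x8 → psh [R]
  rd: (w>>8)&0xf=0x4 → r4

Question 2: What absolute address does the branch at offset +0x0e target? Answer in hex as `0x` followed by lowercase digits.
0xa3d8

[0e] 00 c0 → 0xc000
  op=0xc000>>12=0xc ⇒ bl (J)
  [11:0] imm=0 = $0
  target = base 0xa3c8 + off 0x0e + 2 + imm 0 = 0xa3d8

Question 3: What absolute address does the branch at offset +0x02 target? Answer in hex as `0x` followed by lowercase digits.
@+02  little-endian(0c c0) = 0xc00c
  op=0xc00c>>12=0xc ⇒ bl (J)
  [11:0] imm=12 = $12
  target = base 0xa3c8 + off 0x02 + 2 + imm 12 = 0xa3d8

0xa3d8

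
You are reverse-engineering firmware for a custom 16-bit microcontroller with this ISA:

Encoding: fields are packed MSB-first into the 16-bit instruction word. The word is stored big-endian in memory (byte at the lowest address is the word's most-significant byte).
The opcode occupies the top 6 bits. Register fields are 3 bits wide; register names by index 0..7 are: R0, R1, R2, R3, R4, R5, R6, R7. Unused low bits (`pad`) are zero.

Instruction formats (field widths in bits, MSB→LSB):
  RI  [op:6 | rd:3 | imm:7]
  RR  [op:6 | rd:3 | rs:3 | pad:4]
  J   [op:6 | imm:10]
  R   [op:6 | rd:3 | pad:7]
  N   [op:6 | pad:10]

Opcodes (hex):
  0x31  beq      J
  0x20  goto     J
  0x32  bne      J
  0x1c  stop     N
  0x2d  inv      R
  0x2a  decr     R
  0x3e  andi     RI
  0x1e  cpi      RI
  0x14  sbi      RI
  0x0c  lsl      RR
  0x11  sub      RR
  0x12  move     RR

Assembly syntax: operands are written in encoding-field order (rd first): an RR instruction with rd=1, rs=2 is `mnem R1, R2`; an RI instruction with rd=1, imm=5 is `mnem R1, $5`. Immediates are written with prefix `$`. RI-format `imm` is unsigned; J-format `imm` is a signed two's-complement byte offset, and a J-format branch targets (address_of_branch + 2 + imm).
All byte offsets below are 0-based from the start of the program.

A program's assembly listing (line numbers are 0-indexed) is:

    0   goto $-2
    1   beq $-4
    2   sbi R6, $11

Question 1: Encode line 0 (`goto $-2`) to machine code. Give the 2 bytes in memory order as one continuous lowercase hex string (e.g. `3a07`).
0. goto fields op=0x20:6|imm=-2:10 → word 83feh → 83 fe

83fe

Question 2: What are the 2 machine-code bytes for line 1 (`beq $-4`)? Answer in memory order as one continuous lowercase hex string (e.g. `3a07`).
line 1 (beq): pack op=0x31:6|imm=-4:10 = 0xc7fc; big→ c7 fc

c7fc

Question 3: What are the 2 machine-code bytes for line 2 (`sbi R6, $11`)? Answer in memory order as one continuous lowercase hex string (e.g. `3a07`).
530b

2. sbi fields op=0x14:6|rd=6:3|imm=11:7 → word 530bh → 53 0b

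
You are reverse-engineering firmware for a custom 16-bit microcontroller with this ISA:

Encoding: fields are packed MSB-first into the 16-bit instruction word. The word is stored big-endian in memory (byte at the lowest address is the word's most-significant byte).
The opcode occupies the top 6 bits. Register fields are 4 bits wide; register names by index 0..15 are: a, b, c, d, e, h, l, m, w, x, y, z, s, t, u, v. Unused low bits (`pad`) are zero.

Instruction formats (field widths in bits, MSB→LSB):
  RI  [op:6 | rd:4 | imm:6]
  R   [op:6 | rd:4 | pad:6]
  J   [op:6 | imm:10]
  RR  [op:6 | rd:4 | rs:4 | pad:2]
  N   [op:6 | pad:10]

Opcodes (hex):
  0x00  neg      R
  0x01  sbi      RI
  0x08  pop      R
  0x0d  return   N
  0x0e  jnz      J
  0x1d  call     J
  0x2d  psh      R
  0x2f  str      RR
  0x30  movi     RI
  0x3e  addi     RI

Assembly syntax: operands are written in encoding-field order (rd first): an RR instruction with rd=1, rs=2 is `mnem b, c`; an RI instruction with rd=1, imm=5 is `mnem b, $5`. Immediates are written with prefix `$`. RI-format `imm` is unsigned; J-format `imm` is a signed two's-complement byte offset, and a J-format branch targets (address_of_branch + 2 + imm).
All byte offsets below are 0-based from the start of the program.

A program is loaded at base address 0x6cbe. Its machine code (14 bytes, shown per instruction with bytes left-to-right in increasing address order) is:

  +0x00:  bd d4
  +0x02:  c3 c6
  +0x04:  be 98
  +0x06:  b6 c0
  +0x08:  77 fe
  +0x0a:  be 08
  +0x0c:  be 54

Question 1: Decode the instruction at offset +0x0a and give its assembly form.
@+0a  big-endian(be 08) = 0xbe08
  top 6b → 0x2f → str [RR]
  rd: (w>>6)&0xf=0x8 → w
  rs: (w>>2)&0xf=0x2 → c

str w, c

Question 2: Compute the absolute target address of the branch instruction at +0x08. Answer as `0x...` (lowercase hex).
0x6cc6

@+08  big-endian(77 fe) = 0x77fe
  opcode bits[15:10]=0x1d: call/J
  imm: (w>>0)&0x3ff=0x3fe (s10→-2) → $-2
  target = base 0x6cbe + off 0x08 + 2 + imm -2 = 0x6cc6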